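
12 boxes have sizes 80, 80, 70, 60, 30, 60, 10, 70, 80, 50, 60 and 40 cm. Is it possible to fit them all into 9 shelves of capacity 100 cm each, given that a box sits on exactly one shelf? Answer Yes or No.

Yes

A valid assignment using 9 shelves:
  shelf 1: 80 + 10 = 90
  shelf 2: 80 = 80
  shelf 3: 80 = 80
  shelf 4: 70 + 30 = 100
  shelf 5: 70 = 70
  shelf 6: 60 + 40 = 100
  shelf 7: 60 = 60
  shelf 8: 60 = 60
  shelf 9: 50 = 50
Every load is within 100 cm, so 9 shelves suffice.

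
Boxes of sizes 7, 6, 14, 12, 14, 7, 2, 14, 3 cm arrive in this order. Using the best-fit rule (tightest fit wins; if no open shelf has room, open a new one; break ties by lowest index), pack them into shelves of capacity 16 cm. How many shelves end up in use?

  7 → shelf 1 (new)  [load 7/16]
  6 → shelf 1  [load 13/16]
  14 → shelf 2 (new)  [load 14/16]
  12 → shelf 3 (new)  [load 12/16]
  14 → shelf 4 (new)  [load 14/16]
  7 → shelf 5 (new)  [load 7/16]
  2 → shelf 2  [load 16/16]
  14 → shelf 6 (new)  [load 14/16]
  3 → shelf 1  [load 16/16]
6 shelves opened.

6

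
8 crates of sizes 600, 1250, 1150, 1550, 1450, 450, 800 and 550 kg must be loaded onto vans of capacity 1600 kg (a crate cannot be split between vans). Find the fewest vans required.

6

Total = 1550 + 1450 + 1250 + 1150 + 800 + 600 + 550 + 450 = 7800 kg.
Lower bound: ⌈7800/1600⌉ = 5 vans.
A packing using 6 vans:
  van 1: 1550 = 1550
  van 2: 1450 = 1450
  van 3: 1250 = 1250
  van 4: 1150 + 450 = 1600
  van 5: 800 + 600 = 1400
  van 6: 550 = 550
No arrangement into 5 vans stays within capacity, so 6 is optimal.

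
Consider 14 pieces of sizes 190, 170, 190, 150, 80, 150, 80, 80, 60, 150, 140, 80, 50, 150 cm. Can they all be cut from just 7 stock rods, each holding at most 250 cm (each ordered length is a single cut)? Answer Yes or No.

Total = 1720 cm; ⌈1720/250⌉ = 7.
8 pieces each exceed half the capacity and cannot share a stock rod, forcing at least 8 stock rods.
At least 8 stock rods are required, but only 7 are allowed.

No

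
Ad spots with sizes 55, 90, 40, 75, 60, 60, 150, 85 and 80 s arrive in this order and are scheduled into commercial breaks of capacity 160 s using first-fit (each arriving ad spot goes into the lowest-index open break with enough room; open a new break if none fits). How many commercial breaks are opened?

  55 → break 1 (new)  [load 55/160]
  90 → break 1  [load 145/160]
  40 → break 2 (new)  [load 40/160]
  75 → break 2  [load 115/160]
  60 → break 3 (new)  [load 60/160]
  60 → break 3  [load 120/160]
  150 → break 4 (new)  [load 150/160]
  85 → break 5 (new)  [load 85/160]
  80 → break 6 (new)  [load 80/160]
6 commercial breaks opened.

6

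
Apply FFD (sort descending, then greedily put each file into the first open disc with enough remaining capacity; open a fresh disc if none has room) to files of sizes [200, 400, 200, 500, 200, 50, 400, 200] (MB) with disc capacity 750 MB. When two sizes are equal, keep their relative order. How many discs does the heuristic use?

4

Sorted descending: 500, 400, 400, 200, 200, 200, 200, 50.
  500 → disc 1 (new)  [load 500/750]
  400 → disc 2 (new)  [load 400/750]
  400 → disc 3 (new)  [load 400/750]
  200 → disc 1  [load 700/750]
  200 → disc 2  [load 600/750]
  200 → disc 3  [load 600/750]
  200 → disc 4 (new)  [load 200/750]
  50 → disc 1  [load 750/750]
4 discs opened.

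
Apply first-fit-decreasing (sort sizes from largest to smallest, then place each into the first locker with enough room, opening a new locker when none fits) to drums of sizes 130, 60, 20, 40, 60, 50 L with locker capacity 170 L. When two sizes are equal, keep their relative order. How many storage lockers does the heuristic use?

3

Sorted descending: 130, 60, 60, 50, 40, 20.
  130 → locker 1 (new)  [load 130/170]
  60 → locker 2 (new)  [load 60/170]
  60 → locker 2  [load 120/170]
  50 → locker 2  [load 170/170]
  40 → locker 1  [load 170/170]
  20 → locker 3 (new)  [load 20/170]
3 storage lockers opened.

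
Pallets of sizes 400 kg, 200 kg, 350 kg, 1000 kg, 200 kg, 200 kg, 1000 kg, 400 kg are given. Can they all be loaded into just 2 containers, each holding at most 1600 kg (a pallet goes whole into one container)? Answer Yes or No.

Total = 3750 kg; ⌈3750/1600⌉ = 3.
At least 3 containers are required, but only 2 are allowed.

No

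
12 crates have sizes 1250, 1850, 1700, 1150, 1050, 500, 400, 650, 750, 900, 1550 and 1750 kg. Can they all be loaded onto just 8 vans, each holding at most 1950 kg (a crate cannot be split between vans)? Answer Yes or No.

Yes

A valid assignment using 8 vans:
  van 1: 1850 = 1850
  van 2: 1750 = 1750
  van 3: 1700 = 1700
  van 4: 1550 + 400 = 1950
  van 5: 1250 + 650 = 1900
  van 6: 1150 + 750 = 1900
  van 7: 1050 + 900 = 1950
  van 8: 500 = 500
Every load is within 1950 kg, so 8 vans suffice.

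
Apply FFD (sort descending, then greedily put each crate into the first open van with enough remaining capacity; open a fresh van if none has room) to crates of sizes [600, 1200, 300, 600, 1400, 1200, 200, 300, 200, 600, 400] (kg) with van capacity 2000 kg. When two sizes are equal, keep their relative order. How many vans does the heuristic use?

Sorted descending: 1400, 1200, 1200, 600, 600, 600, 400, 300, 300, 200, 200.
  1400 → van 1 (new)  [load 1400/2000]
  1200 → van 2 (new)  [load 1200/2000]
  1200 → van 3 (new)  [load 1200/2000]
  600 → van 1  [load 2000/2000]
  600 → van 2  [load 1800/2000]
  600 → van 3  [load 1800/2000]
  400 → van 4 (new)  [load 400/2000]
  300 → van 4  [load 700/2000]
  300 → van 4  [load 1000/2000]
  200 → van 2  [load 2000/2000]
  200 → van 3  [load 2000/2000]
4 vans opened.

4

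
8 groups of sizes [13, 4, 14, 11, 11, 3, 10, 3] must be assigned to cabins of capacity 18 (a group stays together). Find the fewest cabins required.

5

Total = 14 + 13 + 11 + 11 + 10 + 4 + 3 + 3 = 69.
Lower bound: ⌈69/18⌉ = 4 cabins.
Also, 5 groups each exceed 9, and no two of those can share a cabin, so at least 5 cabins are needed.
A packing using 5 cabins:
  cabin 1: 14 + 4 = 18
  cabin 2: 13 + 3 = 16
  cabin 3: 11 + 3 = 14
  cabin 4: 11 = 11
  cabin 5: 10 = 10
This matches the lower bound, so 5 is optimal.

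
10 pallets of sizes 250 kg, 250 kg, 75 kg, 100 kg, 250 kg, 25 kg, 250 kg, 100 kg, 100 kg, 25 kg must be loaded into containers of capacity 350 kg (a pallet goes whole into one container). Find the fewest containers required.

Total = 250 + 250 + 250 + 250 + 100 + 100 + 100 + 75 + 25 + 25 = 1425 kg.
Lower bound: ⌈1425/350⌉ = 5 containers.
A packing using 5 containers:
  container 1: 250 + 100 = 350
  container 2: 250 + 100 = 350
  container 3: 250 + 100 = 350
  container 4: 250 + 75 + 25 = 350
  container 5: 25 = 25
This matches the lower bound, so 5 is optimal.

5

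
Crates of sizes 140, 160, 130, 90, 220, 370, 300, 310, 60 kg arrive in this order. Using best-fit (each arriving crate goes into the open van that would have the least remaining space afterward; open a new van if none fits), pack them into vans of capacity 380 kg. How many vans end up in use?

6

  140 → van 1 (new)  [load 140/380]
  160 → van 1  [load 300/380]
  130 → van 2 (new)  [load 130/380]
  90 → van 2  [load 220/380]
  220 → van 3 (new)  [load 220/380]
  370 → van 4 (new)  [load 370/380]
  300 → van 5 (new)  [load 300/380]
  310 → van 6 (new)  [load 310/380]
  60 → van 6  [load 370/380]
6 vans opened.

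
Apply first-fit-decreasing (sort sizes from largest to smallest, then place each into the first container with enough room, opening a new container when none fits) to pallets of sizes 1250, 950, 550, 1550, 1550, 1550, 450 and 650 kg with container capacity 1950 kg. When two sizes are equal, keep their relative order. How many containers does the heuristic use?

5

Sorted descending: 1550, 1550, 1550, 1250, 950, 650, 550, 450.
  1550 → container 1 (new)  [load 1550/1950]
  1550 → container 2 (new)  [load 1550/1950]
  1550 → container 3 (new)  [load 1550/1950]
  1250 → container 4 (new)  [load 1250/1950]
  950 → container 5 (new)  [load 950/1950]
  650 → container 4  [load 1900/1950]
  550 → container 5  [load 1500/1950]
  450 → container 5  [load 1950/1950]
5 containers opened.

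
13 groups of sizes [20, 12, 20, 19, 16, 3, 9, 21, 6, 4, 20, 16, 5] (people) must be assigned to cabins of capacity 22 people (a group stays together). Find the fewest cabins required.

9

Total = 21 + 20 + 20 + 20 + 19 + 16 + 16 + 12 + 9 + 6 + 5 + 4 + 3 = 171 people.
Lower bound: ⌈171/22⌉ = 8 cabins.
A packing using 9 cabins:
  cabin 1: 21 = 21
  cabin 2: 20 = 20
  cabin 3: 20 = 20
  cabin 4: 20 = 20
  cabin 5: 19 + 3 = 22
  cabin 6: 16 + 6 = 22
  cabin 7: 16 + 5 = 21
  cabin 8: 12 + 9 = 21
  cabin 9: 4 = 4
No arrangement into 8 cabins stays within capacity, so 9 is optimal.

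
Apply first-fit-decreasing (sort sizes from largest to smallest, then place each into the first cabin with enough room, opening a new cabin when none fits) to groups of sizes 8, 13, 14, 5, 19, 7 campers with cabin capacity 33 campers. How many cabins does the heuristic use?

Sorted descending: 19, 14, 13, 8, 7, 5.
  19 → cabin 1 (new)  [load 19/33]
  14 → cabin 1  [load 33/33]
  13 → cabin 2 (new)  [load 13/33]
  8 → cabin 2  [load 21/33]
  7 → cabin 2  [load 28/33]
  5 → cabin 2  [load 33/33]
2 cabins opened.

2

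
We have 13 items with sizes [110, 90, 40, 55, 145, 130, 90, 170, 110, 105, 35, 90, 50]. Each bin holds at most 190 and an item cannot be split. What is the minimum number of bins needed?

Total = 170 + 145 + 130 + 110 + 110 + 105 + 90 + 90 + 90 + 55 + 50 + 40 + 35 = 1220.
Lower bound: ⌈1220/190⌉ = 7 bins.
A packing using 8 bins:
  bin 1: 170 = 170
  bin 2: 145 + 40 = 185
  bin 3: 130 + 55 = 185
  bin 4: 110 + 50 = 160
  bin 5: 110 + 35 = 145
  bin 6: 105 = 105
  bin 7: 90 + 90 = 180
  bin 8: 90 = 90
No arrangement into 7 bins stays within capacity, so 8 is optimal.

8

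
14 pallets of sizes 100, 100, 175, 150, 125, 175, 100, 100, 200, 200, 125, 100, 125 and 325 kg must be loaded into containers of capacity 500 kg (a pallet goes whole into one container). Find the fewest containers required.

5

Total = 325 + 200 + 200 + 175 + 175 + 150 + 125 + 125 + 125 + 100 + 100 + 100 + 100 + 100 = 2100 kg.
Lower bound: ⌈2100/500⌉ = 5 containers.
A packing using 5 containers:
  container 1: 325 + 175 = 500
  container 2: 200 + 200 + 100 = 500
  container 3: 175 + 150 + 125 = 450
  container 4: 125 + 125 + 100 + 100 = 450
  container 5: 100 + 100 = 200
This matches the lower bound, so 5 is optimal.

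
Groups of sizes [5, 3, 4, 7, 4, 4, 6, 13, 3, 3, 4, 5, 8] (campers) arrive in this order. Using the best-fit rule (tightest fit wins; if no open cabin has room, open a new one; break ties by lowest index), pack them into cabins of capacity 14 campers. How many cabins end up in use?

6

  5 → cabin 1 (new)  [load 5/14]
  3 → cabin 1  [load 8/14]
  4 → cabin 1  [load 12/14]
  7 → cabin 2 (new)  [load 7/14]
  4 → cabin 2  [load 11/14]
  4 → cabin 3 (new)  [load 4/14]
  6 → cabin 3  [load 10/14]
  13 → cabin 4 (new)  [load 13/14]
  3 → cabin 2  [load 14/14]
  3 → cabin 3  [load 13/14]
  4 → cabin 5 (new)  [load 4/14]
  5 → cabin 5  [load 9/14]
  8 → cabin 6 (new)  [load 8/14]
6 cabins opened.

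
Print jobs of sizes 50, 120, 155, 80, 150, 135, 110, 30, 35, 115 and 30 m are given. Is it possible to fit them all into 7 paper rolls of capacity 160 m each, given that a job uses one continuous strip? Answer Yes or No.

A valid assignment using 7 paper rolls:
  roll 1: 155 = 155
  roll 2: 150 = 150
  roll 3: 135 = 135
  roll 4: 120 + 35 = 155
  roll 5: 115 + 30 = 145
  roll 6: 110 + 50 = 160
  roll 7: 80 + 30 = 110
Every load is within 160 m, so 7 paper rolls suffice.

Yes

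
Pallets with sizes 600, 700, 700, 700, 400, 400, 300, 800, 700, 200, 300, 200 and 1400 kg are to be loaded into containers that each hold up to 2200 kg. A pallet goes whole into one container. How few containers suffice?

4

Total = 1400 + 800 + 700 + 700 + 700 + 700 + 600 + 400 + 400 + 300 + 300 + 200 + 200 = 7400 kg.
Lower bound: ⌈7400/2200⌉ = 4 containers.
A packing using 4 containers:
  container 1: 1400 + 800 = 2200
  container 2: 700 + 700 + 700 = 2100
  container 3: 700 + 600 + 400 + 400 = 2100
  container 4: 300 + 300 + 200 + 200 = 1000
This matches the lower bound, so 4 is optimal.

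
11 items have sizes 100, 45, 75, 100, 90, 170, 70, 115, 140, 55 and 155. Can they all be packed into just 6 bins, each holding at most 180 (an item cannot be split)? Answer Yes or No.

Total = 1115; ⌈1115/180⌉ = 7.
At least 7 bins are required, but only 6 are allowed.

No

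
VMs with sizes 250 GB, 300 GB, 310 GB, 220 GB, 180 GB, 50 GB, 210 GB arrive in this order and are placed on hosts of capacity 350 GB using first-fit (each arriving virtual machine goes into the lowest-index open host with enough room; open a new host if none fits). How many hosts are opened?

6

  250 → host 1 (new)  [load 250/350]
  300 → host 2 (new)  [load 300/350]
  310 → host 3 (new)  [load 310/350]
  220 → host 4 (new)  [load 220/350]
  180 → host 5 (new)  [load 180/350]
  50 → host 1  [load 300/350]
  210 → host 6 (new)  [load 210/350]
6 hosts opened.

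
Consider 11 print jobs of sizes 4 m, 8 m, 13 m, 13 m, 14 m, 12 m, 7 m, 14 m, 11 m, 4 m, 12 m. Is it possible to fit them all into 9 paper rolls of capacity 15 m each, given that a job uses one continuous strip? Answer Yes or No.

Yes

A valid assignment using 9 paper rolls:
  roll 1: 14 = 14
  roll 2: 14 = 14
  roll 3: 13 = 13
  roll 4: 13 = 13
  roll 5: 12 = 12
  roll 6: 12 = 12
  roll 7: 11 + 4 = 15
  roll 8: 8 + 7 = 15
  roll 9: 4 = 4
Every load is within 15 m, so 9 paper rolls suffice.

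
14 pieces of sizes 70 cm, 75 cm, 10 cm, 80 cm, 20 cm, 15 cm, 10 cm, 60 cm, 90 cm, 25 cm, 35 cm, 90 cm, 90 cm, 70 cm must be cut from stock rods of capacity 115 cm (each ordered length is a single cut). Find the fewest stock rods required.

Total = 90 + 90 + 90 + 80 + 75 + 70 + 70 + 60 + 35 + 25 + 20 + 15 + 10 + 10 = 740 cm.
Lower bound: ⌈740/115⌉ = 7 stock rods.
Also, 8 pieces each exceed 115/2 cm, and no two of those can share a stock rod, so at least 8 stock rods are needed.
A packing using 8 stock rods:
  stock rod 1: 90 + 25 = 115
  stock rod 2: 90 + 20 = 110
  stock rod 3: 90 + 15 + 10 = 115
  stock rod 4: 80 + 35 = 115
  stock rod 5: 75 + 10 = 85
  stock rod 6: 70 = 70
  stock rod 7: 70 = 70
  stock rod 8: 60 = 60
This matches the lower bound, so 8 is optimal.

8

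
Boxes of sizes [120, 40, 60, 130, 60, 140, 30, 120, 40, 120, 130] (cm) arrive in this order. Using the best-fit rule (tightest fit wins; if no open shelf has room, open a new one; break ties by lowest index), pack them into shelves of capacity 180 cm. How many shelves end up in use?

7

  120 → shelf 1 (new)  [load 120/180]
  40 → shelf 1  [load 160/180]
  60 → shelf 2 (new)  [load 60/180]
  130 → shelf 3 (new)  [load 130/180]
  60 → shelf 2  [load 120/180]
  140 → shelf 4 (new)  [load 140/180]
  30 → shelf 4  [load 170/180]
  120 → shelf 5 (new)  [load 120/180]
  40 → shelf 3  [load 170/180]
  120 → shelf 6 (new)  [load 120/180]
  130 → shelf 7 (new)  [load 130/180]
7 shelves opened.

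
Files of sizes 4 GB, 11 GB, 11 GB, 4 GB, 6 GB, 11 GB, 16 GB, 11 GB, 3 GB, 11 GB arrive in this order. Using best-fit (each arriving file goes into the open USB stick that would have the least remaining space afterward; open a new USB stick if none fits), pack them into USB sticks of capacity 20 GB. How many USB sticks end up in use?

  4 → USB stick 1 (new)  [load 4/20]
  11 → USB stick 1  [load 15/20]
  11 → USB stick 2 (new)  [load 11/20]
  4 → USB stick 1  [load 19/20]
  6 → USB stick 2  [load 17/20]
  11 → USB stick 3 (new)  [load 11/20]
  16 → USB stick 4 (new)  [load 16/20]
  11 → USB stick 5 (new)  [load 11/20]
  3 → USB stick 2  [load 20/20]
  11 → USB stick 6 (new)  [load 11/20]
6 USB sticks opened.

6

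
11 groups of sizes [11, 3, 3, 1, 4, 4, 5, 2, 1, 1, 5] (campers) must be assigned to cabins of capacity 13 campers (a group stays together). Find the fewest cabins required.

4

Total = 11 + 5 + 5 + 4 + 4 + 3 + 3 + 2 + 1 + 1 + 1 = 40 campers.
Lower bound: ⌈40/13⌉ = 4 cabins.
A packing using 4 cabins:
  cabin 1: 11 + 2 = 13
  cabin 2: 5 + 5 + 3 = 13
  cabin 3: 4 + 4 + 3 + 1 + 1 = 13
  cabin 4: 1 = 1
This matches the lower bound, so 4 is optimal.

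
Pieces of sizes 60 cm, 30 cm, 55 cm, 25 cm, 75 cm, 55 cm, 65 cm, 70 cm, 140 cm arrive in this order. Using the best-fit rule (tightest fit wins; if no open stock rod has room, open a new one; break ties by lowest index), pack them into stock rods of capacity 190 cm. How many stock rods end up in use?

  60 → stock rod 1 (new)  [load 60/190]
  30 → stock rod 1  [load 90/190]
  55 → stock rod 1  [load 145/190]
  25 → stock rod 1  [load 170/190]
  75 → stock rod 2 (new)  [load 75/190]
  55 → stock rod 2  [load 130/190]
  65 → stock rod 3 (new)  [load 65/190]
  70 → stock rod 3  [load 135/190]
  140 → stock rod 4 (new)  [load 140/190]
4 stock rods opened.

4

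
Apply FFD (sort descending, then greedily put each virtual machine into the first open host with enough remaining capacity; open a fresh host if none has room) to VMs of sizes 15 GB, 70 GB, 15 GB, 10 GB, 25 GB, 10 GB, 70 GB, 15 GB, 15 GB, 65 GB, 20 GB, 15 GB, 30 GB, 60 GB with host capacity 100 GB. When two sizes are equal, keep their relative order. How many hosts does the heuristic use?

Sorted descending: 70, 70, 65, 60, 30, 25, 20, 15, 15, 15, 15, 15, 10, 10.
  70 → host 1 (new)  [load 70/100]
  70 → host 2 (new)  [load 70/100]
  65 → host 3 (new)  [load 65/100]
  60 → host 4 (new)  [load 60/100]
  30 → host 1  [load 100/100]
  25 → host 2  [load 95/100]
  20 → host 3  [load 85/100]
  15 → host 3  [load 100/100]
  15 → host 4  [load 75/100]
  15 → host 4  [load 90/100]
  15 → host 5 (new)  [load 15/100]
  15 → host 5  [load 30/100]
  10 → host 4  [load 100/100]
  10 → host 5  [load 40/100]
5 hosts opened.

5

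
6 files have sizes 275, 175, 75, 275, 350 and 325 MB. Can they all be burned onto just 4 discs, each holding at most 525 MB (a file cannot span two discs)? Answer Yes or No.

A valid assignment using 4 discs:
  disc 1: 350 + 175 = 525
  disc 2: 325 + 75 = 400
  disc 3: 275 = 275
  disc 4: 275 = 275
Every load is within 525 MB, so 4 discs suffice.

Yes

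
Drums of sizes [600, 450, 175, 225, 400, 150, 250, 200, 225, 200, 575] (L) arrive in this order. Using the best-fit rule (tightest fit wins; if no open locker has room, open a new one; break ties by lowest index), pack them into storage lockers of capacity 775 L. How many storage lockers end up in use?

5

  600 → locker 1 (new)  [load 600/775]
  450 → locker 2 (new)  [load 450/775]
  175 → locker 1  [load 775/775]
  225 → locker 2  [load 675/775]
  400 → locker 3 (new)  [load 400/775]
  150 → locker 3  [load 550/775]
  250 → locker 4 (new)  [load 250/775]
  200 → locker 3  [load 750/775]
  225 → locker 4  [load 475/775]
  200 → locker 4  [load 675/775]
  575 → locker 5 (new)  [load 575/775]
5 storage lockers opened.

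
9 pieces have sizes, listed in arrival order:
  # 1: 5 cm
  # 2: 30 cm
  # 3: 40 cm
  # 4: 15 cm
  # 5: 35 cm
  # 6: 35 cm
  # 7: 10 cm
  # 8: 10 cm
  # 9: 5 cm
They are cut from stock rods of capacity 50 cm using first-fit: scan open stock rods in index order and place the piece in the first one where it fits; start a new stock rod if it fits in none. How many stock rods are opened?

4

  5 → stock rod 1 (new)  [load 5/50]
  30 → stock rod 1  [load 35/50]
  40 → stock rod 2 (new)  [load 40/50]
  15 → stock rod 1  [load 50/50]
  35 → stock rod 3 (new)  [load 35/50]
  35 → stock rod 4 (new)  [load 35/50]
  10 → stock rod 2  [load 50/50]
  10 → stock rod 3  [load 45/50]
  5 → stock rod 3  [load 50/50]
4 stock rods opened.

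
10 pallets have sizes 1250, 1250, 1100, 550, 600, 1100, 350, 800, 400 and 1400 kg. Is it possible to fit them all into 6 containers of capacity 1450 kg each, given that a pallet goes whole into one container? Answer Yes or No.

No

Total = 8800 kg; ⌈8800/1450⌉ = 7.
At least 7 containers are required, but only 6 are allowed.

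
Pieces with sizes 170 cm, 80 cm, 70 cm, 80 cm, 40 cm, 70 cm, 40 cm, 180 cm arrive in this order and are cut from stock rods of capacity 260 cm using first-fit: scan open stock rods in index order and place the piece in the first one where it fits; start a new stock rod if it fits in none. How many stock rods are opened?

  170 → stock rod 1 (new)  [load 170/260]
  80 → stock rod 1  [load 250/260]
  70 → stock rod 2 (new)  [load 70/260]
  80 → stock rod 2  [load 150/260]
  40 → stock rod 2  [load 190/260]
  70 → stock rod 2  [load 260/260]
  40 → stock rod 3 (new)  [load 40/260]
  180 → stock rod 3  [load 220/260]
3 stock rods opened.

3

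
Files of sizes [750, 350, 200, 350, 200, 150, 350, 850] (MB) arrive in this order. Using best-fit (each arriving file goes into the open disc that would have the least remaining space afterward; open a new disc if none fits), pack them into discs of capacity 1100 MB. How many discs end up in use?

4

  750 → disc 1 (new)  [load 750/1100]
  350 → disc 1  [load 1100/1100]
  200 → disc 2 (new)  [load 200/1100]
  350 → disc 2  [load 550/1100]
  200 → disc 2  [load 750/1100]
  150 → disc 2  [load 900/1100]
  350 → disc 3 (new)  [load 350/1100]
  850 → disc 4 (new)  [load 850/1100]
4 discs opened.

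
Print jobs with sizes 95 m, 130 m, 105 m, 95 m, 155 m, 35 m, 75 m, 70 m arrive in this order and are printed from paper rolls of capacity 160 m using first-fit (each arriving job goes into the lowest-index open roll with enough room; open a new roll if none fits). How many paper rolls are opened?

6

  95 → roll 1 (new)  [load 95/160]
  130 → roll 2 (new)  [load 130/160]
  105 → roll 3 (new)  [load 105/160]
  95 → roll 4 (new)  [load 95/160]
  155 → roll 5 (new)  [load 155/160]
  35 → roll 1  [load 130/160]
  75 → roll 6 (new)  [load 75/160]
  70 → roll 6  [load 145/160]
6 paper rolls opened.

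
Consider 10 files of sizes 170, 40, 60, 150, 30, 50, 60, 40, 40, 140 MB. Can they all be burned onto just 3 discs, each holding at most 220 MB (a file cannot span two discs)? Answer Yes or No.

Total = 780 MB; ⌈780/220⌉ = 4.
At least 4 discs are required, but only 3 are allowed.

No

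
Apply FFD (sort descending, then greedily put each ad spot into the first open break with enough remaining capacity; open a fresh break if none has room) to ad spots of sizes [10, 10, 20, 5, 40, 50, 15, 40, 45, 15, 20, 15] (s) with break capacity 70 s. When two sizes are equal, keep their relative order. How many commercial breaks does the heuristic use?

5

Sorted descending: 50, 45, 40, 40, 20, 20, 15, 15, 15, 10, 10, 5.
  50 → break 1 (new)  [load 50/70]
  45 → break 2 (new)  [load 45/70]
  40 → break 3 (new)  [load 40/70]
  40 → break 4 (new)  [load 40/70]
  20 → break 1  [load 70/70]
  20 → break 2  [load 65/70]
  15 → break 3  [load 55/70]
  15 → break 3  [load 70/70]
  15 → break 4  [load 55/70]
  10 → break 4  [load 65/70]
  10 → break 5 (new)  [load 10/70]
  5 → break 2  [load 70/70]
5 commercial breaks opened.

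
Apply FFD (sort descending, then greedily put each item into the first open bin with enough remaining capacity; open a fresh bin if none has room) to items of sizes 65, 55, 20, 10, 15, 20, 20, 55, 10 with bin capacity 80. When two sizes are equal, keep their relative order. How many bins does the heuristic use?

Sorted descending: 65, 55, 55, 20, 20, 20, 15, 10, 10.
  65 → bin 1 (new)  [load 65/80]
  55 → bin 2 (new)  [load 55/80]
  55 → bin 3 (new)  [load 55/80]
  20 → bin 2  [load 75/80]
  20 → bin 3  [load 75/80]
  20 → bin 4 (new)  [load 20/80]
  15 → bin 1  [load 80/80]
  10 → bin 4  [load 30/80]
  10 → bin 4  [load 40/80]
4 bins opened.

4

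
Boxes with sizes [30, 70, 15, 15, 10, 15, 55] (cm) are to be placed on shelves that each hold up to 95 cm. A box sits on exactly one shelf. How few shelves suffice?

Total = 70 + 55 + 30 + 15 + 15 + 15 + 10 = 210 cm.
Lower bound: ⌈210/95⌉ = 3 shelves.
A packing using 3 shelves:
  shelf 1: 70 + 15 + 10 = 95
  shelf 2: 55 + 30 = 85
  shelf 3: 15 + 15 = 30
This matches the lower bound, so 3 is optimal.

3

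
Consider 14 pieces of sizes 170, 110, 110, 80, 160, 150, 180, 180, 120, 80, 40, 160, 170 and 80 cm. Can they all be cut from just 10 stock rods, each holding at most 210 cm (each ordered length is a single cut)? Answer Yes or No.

Yes

A valid assignment using 10 stock rods:
  stock rod 1: 180 = 180
  stock rod 2: 180 = 180
  stock rod 3: 170 + 40 = 210
  stock rod 4: 170 = 170
  stock rod 5: 160 = 160
  stock rod 6: 160 = 160
  stock rod 7: 150 = 150
  stock rod 8: 120 + 80 = 200
  stock rod 9: 110 + 80 = 190
  stock rod 10: 110 + 80 = 190
Every load is within 210 cm, so 10 stock rods suffice.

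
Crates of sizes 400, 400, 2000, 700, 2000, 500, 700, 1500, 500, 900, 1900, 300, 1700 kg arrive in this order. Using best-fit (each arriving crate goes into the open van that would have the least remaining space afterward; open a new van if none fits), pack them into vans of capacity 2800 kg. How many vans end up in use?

6

  400 → van 1 (new)  [load 400/2800]
  400 → van 1  [load 800/2800]
  2000 → van 1  [load 2800/2800]
  700 → van 2 (new)  [load 700/2800]
  2000 → van 2  [load 2700/2800]
  500 → van 3 (new)  [load 500/2800]
  700 → van 3  [load 1200/2800]
  1500 → van 3  [load 2700/2800]
  500 → van 4 (new)  [load 500/2800]
  900 → van 4  [load 1400/2800]
  1900 → van 5 (new)  [load 1900/2800]
  300 → van 5  [load 2200/2800]
  1700 → van 6 (new)  [load 1700/2800]
6 vans opened.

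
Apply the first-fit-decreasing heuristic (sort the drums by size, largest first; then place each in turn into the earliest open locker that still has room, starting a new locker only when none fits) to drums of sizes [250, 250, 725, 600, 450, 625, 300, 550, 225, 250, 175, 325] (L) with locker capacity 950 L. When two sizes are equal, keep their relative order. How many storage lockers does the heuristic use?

6

Sorted descending: 725, 625, 600, 550, 450, 325, 300, 250, 250, 250, 225, 175.
  725 → locker 1 (new)  [load 725/950]
  625 → locker 2 (new)  [load 625/950]
  600 → locker 3 (new)  [load 600/950]
  550 → locker 4 (new)  [load 550/950]
  450 → locker 5 (new)  [load 450/950]
  325 → locker 2  [load 950/950]
  300 → locker 3  [load 900/950]
  250 → locker 4  [load 800/950]
  250 → locker 5  [load 700/950]
  250 → locker 5  [load 950/950]
  225 → locker 1  [load 950/950]
  175 → locker 6 (new)  [load 175/950]
6 storage lockers opened.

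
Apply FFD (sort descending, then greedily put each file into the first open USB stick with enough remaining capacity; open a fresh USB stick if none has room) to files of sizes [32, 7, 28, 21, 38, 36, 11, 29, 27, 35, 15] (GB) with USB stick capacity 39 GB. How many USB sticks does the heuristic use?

8

Sorted descending: 38, 36, 35, 32, 29, 28, 27, 21, 15, 11, 7.
  38 → USB stick 1 (new)  [load 38/39]
  36 → USB stick 2 (new)  [load 36/39]
  35 → USB stick 3 (new)  [load 35/39]
  32 → USB stick 4 (new)  [load 32/39]
  29 → USB stick 5 (new)  [load 29/39]
  28 → USB stick 6 (new)  [load 28/39]
  27 → USB stick 7 (new)  [load 27/39]
  21 → USB stick 8 (new)  [load 21/39]
  15 → USB stick 8  [load 36/39]
  11 → USB stick 6  [load 39/39]
  7 → USB stick 4  [load 39/39]
8 USB sticks opened.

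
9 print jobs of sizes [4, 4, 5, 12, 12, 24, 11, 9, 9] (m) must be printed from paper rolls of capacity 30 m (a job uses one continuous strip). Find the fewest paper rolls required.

Total = 24 + 12 + 12 + 11 + 9 + 9 + 5 + 4 + 4 = 90 m.
Lower bound: ⌈90/30⌉ = 3 paper rolls.
A packing using 4 paper rolls:
  roll 1: 24 + 5 = 29
  roll 2: 12 + 12 + 4 = 28
  roll 3: 11 + 9 + 9 = 29
  roll 4: 4 = 4
No arrangement into 3 paper rolls stays within capacity, so 4 is optimal.

4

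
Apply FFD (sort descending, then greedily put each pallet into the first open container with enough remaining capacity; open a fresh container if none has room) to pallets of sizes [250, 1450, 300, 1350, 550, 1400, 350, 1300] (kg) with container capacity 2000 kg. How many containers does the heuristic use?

Sorted descending: 1450, 1400, 1350, 1300, 550, 350, 300, 250.
  1450 → container 1 (new)  [load 1450/2000]
  1400 → container 2 (new)  [load 1400/2000]
  1350 → container 3 (new)  [load 1350/2000]
  1300 → container 4 (new)  [load 1300/2000]
  550 → container 1  [load 2000/2000]
  350 → container 2  [load 1750/2000]
  300 → container 3  [load 1650/2000]
  250 → container 2  [load 2000/2000]
4 containers opened.

4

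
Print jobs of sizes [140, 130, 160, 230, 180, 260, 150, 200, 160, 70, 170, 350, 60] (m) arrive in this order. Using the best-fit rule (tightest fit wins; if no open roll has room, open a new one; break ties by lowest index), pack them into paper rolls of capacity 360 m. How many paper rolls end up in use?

7

  140 → roll 1 (new)  [load 140/360]
  130 → roll 1  [load 270/360]
  160 → roll 2 (new)  [load 160/360]
  230 → roll 3 (new)  [load 230/360]
  180 → roll 2  [load 340/360]
  260 → roll 4 (new)  [load 260/360]
  150 → roll 5 (new)  [load 150/360]
  200 → roll 5  [load 350/360]
  160 → roll 6 (new)  [load 160/360]
  70 → roll 1  [load 340/360]
  170 → roll 6  [load 330/360]
  350 → roll 7 (new)  [load 350/360]
  60 → roll 4  [load 320/360]
7 paper rolls opened.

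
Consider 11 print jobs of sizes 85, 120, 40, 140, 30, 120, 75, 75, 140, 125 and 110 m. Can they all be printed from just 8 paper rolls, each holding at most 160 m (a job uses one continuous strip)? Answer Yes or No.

Yes

A valid assignment using 8 paper rolls:
  roll 1: 140 = 140
  roll 2: 140 = 140
  roll 3: 125 + 30 = 155
  roll 4: 120 + 40 = 160
  roll 5: 120 = 120
  roll 6: 110 = 110
  roll 7: 85 + 75 = 160
  roll 8: 75 = 75
Every load is within 160 m, so 8 paper rolls suffice.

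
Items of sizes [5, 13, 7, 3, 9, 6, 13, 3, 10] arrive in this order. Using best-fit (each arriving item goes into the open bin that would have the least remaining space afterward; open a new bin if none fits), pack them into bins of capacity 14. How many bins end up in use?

6

  5 → bin 1 (new)  [load 5/14]
  13 → bin 2 (new)  [load 13/14]
  7 → bin 1  [load 12/14]
  3 → bin 3 (new)  [load 3/14]
  9 → bin 3  [load 12/14]
  6 → bin 4 (new)  [load 6/14]
  13 → bin 5 (new)  [load 13/14]
  3 → bin 4  [load 9/14]
  10 → bin 6 (new)  [load 10/14]
6 bins opened.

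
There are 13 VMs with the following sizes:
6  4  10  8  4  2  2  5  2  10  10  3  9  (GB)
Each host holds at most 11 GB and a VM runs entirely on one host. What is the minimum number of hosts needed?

8

Total = 10 + 10 + 10 + 9 + 8 + 6 + 5 + 4 + 4 + 3 + 2 + 2 + 2 = 75 GB.
Lower bound: ⌈75/11⌉ = 7 hosts.
A packing using 8 hosts:
  host 1: 10 = 10
  host 2: 10 = 10
  host 3: 10 = 10
  host 4: 9 + 2 = 11
  host 5: 8 + 3 = 11
  host 6: 6 + 5 = 11
  host 7: 4 + 4 + 2 = 10
  host 8: 2 = 2
No arrangement into 7 hosts stays within capacity, so 8 is optimal.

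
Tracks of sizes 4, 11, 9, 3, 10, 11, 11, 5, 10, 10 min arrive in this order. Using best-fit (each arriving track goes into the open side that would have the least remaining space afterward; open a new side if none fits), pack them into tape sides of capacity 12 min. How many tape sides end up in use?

8

  4 → side 1 (new)  [load 4/12]
  11 → side 2 (new)  [load 11/12]
  9 → side 3 (new)  [load 9/12]
  3 → side 3  [load 12/12]
  10 → side 4 (new)  [load 10/12]
  11 → side 5 (new)  [load 11/12]
  11 → side 6 (new)  [load 11/12]
  5 → side 1  [load 9/12]
  10 → side 7 (new)  [load 10/12]
  10 → side 8 (new)  [load 10/12]
8 tape sides opened.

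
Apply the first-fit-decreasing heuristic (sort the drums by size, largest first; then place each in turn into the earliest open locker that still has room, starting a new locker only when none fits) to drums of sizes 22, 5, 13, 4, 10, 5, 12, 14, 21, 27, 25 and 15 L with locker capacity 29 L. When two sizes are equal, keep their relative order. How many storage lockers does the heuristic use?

7

Sorted descending: 27, 25, 22, 21, 15, 14, 13, 12, 10, 5, 5, 4.
  27 → locker 1 (new)  [load 27/29]
  25 → locker 2 (new)  [load 25/29]
  22 → locker 3 (new)  [load 22/29]
  21 → locker 4 (new)  [load 21/29]
  15 → locker 5 (new)  [load 15/29]
  14 → locker 5  [load 29/29]
  13 → locker 6 (new)  [load 13/29]
  12 → locker 6  [load 25/29]
  10 → locker 7 (new)  [load 10/29]
  5 → locker 3  [load 27/29]
  5 → locker 4  [load 26/29]
  4 → locker 2  [load 29/29]
7 storage lockers opened.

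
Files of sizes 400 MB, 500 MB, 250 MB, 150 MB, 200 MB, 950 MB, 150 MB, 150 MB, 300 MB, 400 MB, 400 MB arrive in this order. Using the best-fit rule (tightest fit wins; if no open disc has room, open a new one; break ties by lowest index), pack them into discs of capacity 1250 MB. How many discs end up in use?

4

  400 → disc 1 (new)  [load 400/1250]
  500 → disc 1  [load 900/1250]
  250 → disc 1  [load 1150/1250]
  150 → disc 2 (new)  [load 150/1250]
  200 → disc 2  [load 350/1250]
  950 → disc 3 (new)  [load 950/1250]
  150 → disc 3  [load 1100/1250]
  150 → disc 3  [load 1250/1250]
  300 → disc 2  [load 650/1250]
  400 → disc 2  [load 1050/1250]
  400 → disc 4 (new)  [load 400/1250]
4 discs opened.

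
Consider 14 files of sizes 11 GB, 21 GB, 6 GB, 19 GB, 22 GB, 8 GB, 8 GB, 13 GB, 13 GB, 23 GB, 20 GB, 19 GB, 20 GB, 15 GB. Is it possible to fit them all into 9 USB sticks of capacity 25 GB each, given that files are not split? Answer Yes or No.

Total = 218 GB; ⌈218/25⌉ = 9.
10 files each exceed half the capacity and cannot share a USB stick, forcing at least 10 USB sticks.
At least 10 USB sticks are required, but only 9 are allowed.

No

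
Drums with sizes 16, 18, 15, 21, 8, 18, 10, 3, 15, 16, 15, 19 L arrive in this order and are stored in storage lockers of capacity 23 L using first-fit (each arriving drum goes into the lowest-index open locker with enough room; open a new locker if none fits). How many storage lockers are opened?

10

  16 → locker 1 (new)  [load 16/23]
  18 → locker 2 (new)  [load 18/23]
  15 → locker 3 (new)  [load 15/23]
  21 → locker 4 (new)  [load 21/23]
  8 → locker 3  [load 23/23]
  18 → locker 5 (new)  [load 18/23]
  10 → locker 6 (new)  [load 10/23]
  3 → locker 1  [load 19/23]
  15 → locker 7 (new)  [load 15/23]
  16 → locker 8 (new)  [load 16/23]
  15 → locker 9 (new)  [load 15/23]
  19 → locker 10 (new)  [load 19/23]
10 storage lockers opened.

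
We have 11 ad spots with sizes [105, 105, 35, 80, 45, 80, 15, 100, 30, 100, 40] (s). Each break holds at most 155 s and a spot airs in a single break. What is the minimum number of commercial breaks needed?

Total = 105 + 105 + 100 + 100 + 80 + 80 + 45 + 40 + 35 + 30 + 15 = 735 s.
Lower bound: ⌈735/155⌉ = 5 commercial breaks.
Also, 6 ad spots each exceed 155/2 s, and no two of those can share a break, so at least 6 commercial breaks are needed.
A packing using 6 commercial breaks:
  break 1: 105 + 45 = 150
  break 2: 105 + 40 = 145
  break 3: 100 + 35 + 15 = 150
  break 4: 100 + 30 = 130
  break 5: 80 = 80
  break 6: 80 = 80
This matches the lower bound, so 6 is optimal.

6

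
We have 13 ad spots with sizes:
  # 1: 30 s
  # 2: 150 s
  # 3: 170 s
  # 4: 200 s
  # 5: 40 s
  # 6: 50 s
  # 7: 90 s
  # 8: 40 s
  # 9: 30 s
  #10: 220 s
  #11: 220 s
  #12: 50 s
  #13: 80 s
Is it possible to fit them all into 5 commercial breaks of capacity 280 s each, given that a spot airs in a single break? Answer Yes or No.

A valid assignment using 5 commercial breaks:
  break 1: 220 + 50 = 270
  break 2: 220 + 30 + 30 = 280
  break 3: 200 + 80 = 280
  break 4: 170 + 90 = 260
  break 5: 150 + 50 + 40 + 40 = 280
Every load is within 280 s, so 5 commercial breaks suffice.

Yes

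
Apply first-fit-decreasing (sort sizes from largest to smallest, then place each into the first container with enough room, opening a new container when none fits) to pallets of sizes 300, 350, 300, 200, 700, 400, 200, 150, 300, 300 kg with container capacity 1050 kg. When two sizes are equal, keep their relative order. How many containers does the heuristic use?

4

Sorted descending: 700, 400, 350, 300, 300, 300, 300, 200, 200, 150.
  700 → container 1 (new)  [load 700/1050]
  400 → container 2 (new)  [load 400/1050]
  350 → container 1  [load 1050/1050]
  300 → container 2  [load 700/1050]
  300 → container 2  [load 1000/1050]
  300 → container 3 (new)  [load 300/1050]
  300 → container 3  [load 600/1050]
  200 → container 3  [load 800/1050]
  200 → container 3  [load 1000/1050]
  150 → container 4 (new)  [load 150/1050]
4 containers opened.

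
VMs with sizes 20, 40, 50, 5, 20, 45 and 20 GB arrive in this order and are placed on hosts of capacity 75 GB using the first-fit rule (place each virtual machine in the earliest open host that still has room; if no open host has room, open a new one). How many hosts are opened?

3

  20 → host 1 (new)  [load 20/75]
  40 → host 1  [load 60/75]
  50 → host 2 (new)  [load 50/75]
  5 → host 1  [load 65/75]
  20 → host 2  [load 70/75]
  45 → host 3 (new)  [load 45/75]
  20 → host 3  [load 65/75]
3 hosts opened.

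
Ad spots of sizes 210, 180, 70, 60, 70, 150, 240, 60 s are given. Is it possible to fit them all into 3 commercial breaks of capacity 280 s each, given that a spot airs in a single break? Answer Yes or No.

Total = 1040 s; ⌈1040/280⌉ = 4.
At least 4 commercial breaks are required, but only 3 are allowed.

No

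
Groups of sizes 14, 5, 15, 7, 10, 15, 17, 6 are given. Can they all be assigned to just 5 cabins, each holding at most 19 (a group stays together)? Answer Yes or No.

Total = 89; ⌈89/19⌉ = 5.
The bound of 5 does not rule out 5, but exhaustive search shows no assignment into 5 cabins of capacity 19 exists — the minimum is 6.

No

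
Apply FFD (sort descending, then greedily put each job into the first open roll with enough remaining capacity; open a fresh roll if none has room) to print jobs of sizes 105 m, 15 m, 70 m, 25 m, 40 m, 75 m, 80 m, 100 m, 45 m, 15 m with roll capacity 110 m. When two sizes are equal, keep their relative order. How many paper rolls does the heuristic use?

6

Sorted descending: 105, 100, 80, 75, 70, 45, 40, 25, 15, 15.
  105 → roll 1 (new)  [load 105/110]
  100 → roll 2 (new)  [load 100/110]
  80 → roll 3 (new)  [load 80/110]
  75 → roll 4 (new)  [load 75/110]
  70 → roll 5 (new)  [load 70/110]
  45 → roll 6 (new)  [load 45/110]
  40 → roll 5  [load 110/110]
  25 → roll 3  [load 105/110]
  15 → roll 4  [load 90/110]
  15 → roll 4  [load 105/110]
6 paper rolls opened.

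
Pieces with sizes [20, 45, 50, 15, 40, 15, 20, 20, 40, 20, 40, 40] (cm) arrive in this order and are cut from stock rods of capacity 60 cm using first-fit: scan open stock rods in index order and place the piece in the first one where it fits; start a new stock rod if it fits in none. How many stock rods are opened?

  20 → stock rod 1 (new)  [load 20/60]
  45 → stock rod 2 (new)  [load 45/60]
  50 → stock rod 3 (new)  [load 50/60]
  15 → stock rod 1  [load 35/60]
  40 → stock rod 4 (new)  [load 40/60]
  15 → stock rod 1  [load 50/60]
  20 → stock rod 4  [load 60/60]
  20 → stock rod 5 (new)  [load 20/60]
  40 → stock rod 5  [load 60/60]
  20 → stock rod 6 (new)  [load 20/60]
  40 → stock rod 6  [load 60/60]
  40 → stock rod 7 (new)  [load 40/60]
7 stock rods opened.

7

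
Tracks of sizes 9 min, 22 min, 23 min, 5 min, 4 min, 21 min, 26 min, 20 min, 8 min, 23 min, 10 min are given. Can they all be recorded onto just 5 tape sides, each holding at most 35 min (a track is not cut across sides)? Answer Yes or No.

No

Total = 171 min; ⌈171/35⌉ = 5.
6 tracks each exceed half the capacity and cannot share a side, forcing at least 6 tape sides.
At least 6 tape sides are required, but only 5 are allowed.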